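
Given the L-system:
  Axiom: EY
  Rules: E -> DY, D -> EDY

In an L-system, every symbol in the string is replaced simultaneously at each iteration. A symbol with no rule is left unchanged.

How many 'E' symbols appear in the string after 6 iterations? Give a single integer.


Answer: 5

Derivation:
Step 0: EY  (1 'E')
Step 1: DYY  (0 'E')
Step 2: EDYYY  (1 'E')
Step 3: DYEDYYYY  (1 'E')
Step 4: EDYYDYEDYYYYY  (2 'E')
Step 5: DYEDYYYEDYYDYEDYYYYYY  (3 'E')
Step 6: EDYYDYEDYYYYDYEDYYYEDYYDYEDYYYYYYY  (5 'E')


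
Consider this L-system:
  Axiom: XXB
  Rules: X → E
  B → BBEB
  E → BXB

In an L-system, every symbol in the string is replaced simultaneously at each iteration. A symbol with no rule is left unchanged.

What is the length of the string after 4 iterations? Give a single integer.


Step 0: length = 3
Step 1: length = 6
Step 2: length = 21
Step 3: length = 72
Step 4: length = 261

Answer: 261


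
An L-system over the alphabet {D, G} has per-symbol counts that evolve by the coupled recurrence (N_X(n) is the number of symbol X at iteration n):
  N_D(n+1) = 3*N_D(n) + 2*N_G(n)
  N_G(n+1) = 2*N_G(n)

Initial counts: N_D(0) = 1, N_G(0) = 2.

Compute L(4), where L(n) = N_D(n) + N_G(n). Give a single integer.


Step 0: N_D=1, N_G=2, L=3
Step 1: N_D=7, N_G=4, L=11
Step 2: N_D=29, N_G=8, L=37
Step 3: N_D=103, N_G=16, L=119
Step 4: N_D=341, N_G=32, L=373

Answer: 373


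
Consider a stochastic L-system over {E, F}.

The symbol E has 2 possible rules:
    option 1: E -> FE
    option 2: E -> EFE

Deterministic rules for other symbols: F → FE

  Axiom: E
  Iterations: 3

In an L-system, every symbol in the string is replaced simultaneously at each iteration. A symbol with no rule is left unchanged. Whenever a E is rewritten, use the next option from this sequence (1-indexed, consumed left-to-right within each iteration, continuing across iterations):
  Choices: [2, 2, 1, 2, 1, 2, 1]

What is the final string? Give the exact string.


Answer: EFEFEFEFEEFEFEFE

Derivation:
Step 0: E
Step 1: EFE  (used choices [2])
Step 2: EFEFEFE  (used choices [2, 1])
Step 3: EFEFEFEFEEFEFEFE  (used choices [2, 1, 2, 1])


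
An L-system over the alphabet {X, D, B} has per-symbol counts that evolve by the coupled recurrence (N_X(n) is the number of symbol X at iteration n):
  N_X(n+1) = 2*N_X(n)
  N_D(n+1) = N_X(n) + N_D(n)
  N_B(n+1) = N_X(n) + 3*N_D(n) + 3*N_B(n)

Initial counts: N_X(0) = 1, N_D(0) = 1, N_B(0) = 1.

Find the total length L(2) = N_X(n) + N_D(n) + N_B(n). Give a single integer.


Step 0: N_X=1, N_D=1, N_B=1, L=3
Step 1: N_X=2, N_D=2, N_B=7, L=11
Step 2: N_X=4, N_D=4, N_B=29, L=37

Answer: 37


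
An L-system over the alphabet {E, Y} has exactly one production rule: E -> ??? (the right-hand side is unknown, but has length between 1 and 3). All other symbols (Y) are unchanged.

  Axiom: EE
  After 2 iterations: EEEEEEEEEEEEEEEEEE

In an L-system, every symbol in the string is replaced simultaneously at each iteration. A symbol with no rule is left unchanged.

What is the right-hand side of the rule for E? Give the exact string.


Trying E -> EEE:
  Step 0: EE
  Step 1: EEEEEE
  Step 2: EEEEEEEEEEEEEEEEEE
Matches the given result.

Answer: EEE


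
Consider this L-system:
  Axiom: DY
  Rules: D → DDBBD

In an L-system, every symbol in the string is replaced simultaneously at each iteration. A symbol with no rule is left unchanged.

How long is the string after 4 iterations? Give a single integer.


Step 0: length = 2
Step 1: length = 6
Step 2: length = 18
Step 3: length = 54
Step 4: length = 162

Answer: 162


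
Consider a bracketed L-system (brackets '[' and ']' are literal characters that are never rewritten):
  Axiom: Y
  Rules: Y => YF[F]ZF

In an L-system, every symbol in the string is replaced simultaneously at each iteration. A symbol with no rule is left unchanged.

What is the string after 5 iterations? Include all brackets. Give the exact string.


Answer: YF[F]ZFF[F]ZFF[F]ZFF[F]ZFF[F]ZF

Derivation:
Step 0: Y
Step 1: YF[F]ZF
Step 2: YF[F]ZFF[F]ZF
Step 3: YF[F]ZFF[F]ZFF[F]ZF
Step 4: YF[F]ZFF[F]ZFF[F]ZFF[F]ZF
Step 5: YF[F]ZFF[F]ZFF[F]ZFF[F]ZFF[F]ZF


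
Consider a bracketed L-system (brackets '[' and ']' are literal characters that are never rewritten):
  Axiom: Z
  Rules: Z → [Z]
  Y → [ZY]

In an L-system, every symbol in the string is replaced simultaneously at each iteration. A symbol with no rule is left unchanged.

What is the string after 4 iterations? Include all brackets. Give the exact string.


Answer: [[[[Z]]]]

Derivation:
Step 0: Z
Step 1: [Z]
Step 2: [[Z]]
Step 3: [[[Z]]]
Step 4: [[[[Z]]]]


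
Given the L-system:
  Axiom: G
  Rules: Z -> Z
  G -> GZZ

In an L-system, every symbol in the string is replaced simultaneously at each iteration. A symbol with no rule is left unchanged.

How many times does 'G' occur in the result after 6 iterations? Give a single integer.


Step 0: G  (1 'G')
Step 1: GZZ  (1 'G')
Step 2: GZZZZ  (1 'G')
Step 3: GZZZZZZ  (1 'G')
Step 4: GZZZZZZZZ  (1 'G')
Step 5: GZZZZZZZZZZ  (1 'G')
Step 6: GZZZZZZZZZZZZ  (1 'G')

Answer: 1


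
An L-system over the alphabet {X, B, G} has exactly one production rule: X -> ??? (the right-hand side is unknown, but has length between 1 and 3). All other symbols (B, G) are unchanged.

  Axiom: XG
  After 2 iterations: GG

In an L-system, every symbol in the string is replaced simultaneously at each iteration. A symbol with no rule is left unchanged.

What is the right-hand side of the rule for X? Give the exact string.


Trying X -> G:
  Step 0: XG
  Step 1: GG
  Step 2: GG
Matches the given result.

Answer: G


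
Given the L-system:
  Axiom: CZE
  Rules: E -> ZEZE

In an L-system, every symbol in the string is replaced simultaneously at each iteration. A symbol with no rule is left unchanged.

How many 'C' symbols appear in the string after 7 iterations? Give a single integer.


Step 0: CZE  (1 'C')
Step 1: CZZEZE  (1 'C')
Step 2: CZZZEZEZZEZE  (1 'C')
Step 3: CZZZZEZEZZEZEZZZEZEZZEZE  (1 'C')
Step 4: CZZZZZEZEZZEZEZZZEZEZZEZEZZZZEZEZZEZEZZZEZEZZEZE  (1 'C')
Step 5: CZZZZZZEZEZZEZEZZZEZEZZEZEZZZZEZEZZEZEZZZEZEZZEZEZZZZZEZEZZEZEZZZEZEZZEZEZZZZEZEZZEZEZZZEZEZZEZE  (1 'C')
Step 6: CZZZZZZZEZEZZEZEZZZEZEZZEZEZZZZEZEZZEZEZZZEZEZZEZEZZZZZEZEZZEZEZZZEZEZZEZEZZZZEZEZZEZEZZZEZEZZEZEZZZZZZEZEZZEZEZZZEZEZZEZEZZZZEZEZZEZEZZZEZEZZEZEZZZZZEZEZZEZEZZZEZEZZEZEZZZZEZEZZEZEZZZEZEZZEZE  (1 'C')
Step 7: CZZZZZZZZEZEZZEZEZZZEZEZZEZEZZZZEZEZZEZEZZZEZEZZEZEZZZZZEZEZZEZEZZZEZEZZEZEZZZZEZEZZEZEZZZEZEZZEZEZZZZZZEZEZZEZEZZZEZEZZEZEZZZZEZEZZEZEZZZEZEZZEZEZZZZZEZEZZEZEZZZEZEZZEZEZZZZEZEZZEZEZZZEZEZZEZEZZZZZZZEZEZZEZEZZZEZEZZEZEZZZZEZEZZEZEZZZEZEZZEZEZZZZZEZEZZEZEZZZEZEZZEZEZZZZEZEZZEZEZZZEZEZZEZEZZZZZZEZEZZEZEZZZEZEZZEZEZZZZEZEZZEZEZZZEZEZZEZEZZZZZEZEZZEZEZZZEZEZZEZEZZZZEZEZZEZEZZZEZEZZEZE  (1 'C')

Answer: 1


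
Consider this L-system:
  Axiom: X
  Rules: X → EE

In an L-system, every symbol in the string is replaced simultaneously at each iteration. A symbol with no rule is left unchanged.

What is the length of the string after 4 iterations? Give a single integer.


Step 0: length = 1
Step 1: length = 2
Step 2: length = 2
Step 3: length = 2
Step 4: length = 2

Answer: 2


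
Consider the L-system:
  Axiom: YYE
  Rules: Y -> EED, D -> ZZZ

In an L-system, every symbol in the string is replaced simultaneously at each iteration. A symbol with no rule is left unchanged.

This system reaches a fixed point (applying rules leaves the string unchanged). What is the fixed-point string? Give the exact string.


Step 0: YYE
Step 1: EEDEEDE
Step 2: EEZZZEEZZZE
Step 3: EEZZZEEZZZE  (unchanged — fixed point at step 2)

Answer: EEZZZEEZZZE


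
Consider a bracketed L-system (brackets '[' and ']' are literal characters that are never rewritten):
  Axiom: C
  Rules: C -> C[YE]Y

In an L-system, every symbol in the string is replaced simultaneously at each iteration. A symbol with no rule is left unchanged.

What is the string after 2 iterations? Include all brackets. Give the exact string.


Answer: C[YE]Y[YE]Y

Derivation:
Step 0: C
Step 1: C[YE]Y
Step 2: C[YE]Y[YE]Y


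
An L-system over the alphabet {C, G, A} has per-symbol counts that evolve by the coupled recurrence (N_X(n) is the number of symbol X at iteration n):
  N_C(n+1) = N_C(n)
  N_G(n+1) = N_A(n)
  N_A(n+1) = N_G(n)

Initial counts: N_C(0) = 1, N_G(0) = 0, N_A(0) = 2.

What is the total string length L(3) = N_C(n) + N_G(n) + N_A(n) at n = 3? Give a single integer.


Answer: 3

Derivation:
Step 0: N_C=1, N_G=0, N_A=2, L=3
Step 1: N_C=1, N_G=2, N_A=0, L=3
Step 2: N_C=1, N_G=0, N_A=2, L=3
Step 3: N_C=1, N_G=2, N_A=0, L=3


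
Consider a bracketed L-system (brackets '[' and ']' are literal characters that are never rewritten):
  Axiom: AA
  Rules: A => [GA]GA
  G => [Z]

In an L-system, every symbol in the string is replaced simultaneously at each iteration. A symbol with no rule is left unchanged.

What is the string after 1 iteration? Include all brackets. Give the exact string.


Step 0: AA
Step 1: [GA]GA[GA]GA

Answer: [GA]GA[GA]GA


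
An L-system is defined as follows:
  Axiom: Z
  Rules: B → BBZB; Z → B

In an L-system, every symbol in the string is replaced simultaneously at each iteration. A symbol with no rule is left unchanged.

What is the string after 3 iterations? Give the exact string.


Step 0: Z
Step 1: B
Step 2: BBZB
Step 3: BBZBBBZBBBBZB

Answer: BBZBBBZBBBBZB


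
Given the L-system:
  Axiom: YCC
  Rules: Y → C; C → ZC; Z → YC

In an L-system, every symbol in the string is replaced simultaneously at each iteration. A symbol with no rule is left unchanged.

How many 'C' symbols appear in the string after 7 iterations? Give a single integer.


Answer: 112

Derivation:
Step 0: YCC  (2 'C')
Step 1: CZCZC  (3 'C')
Step 2: ZCYCZCYCZC  (5 'C')
Step 3: YCZCCZCYCZCCZCYCZC  (10 'C')
Step 4: CZCYCZCZCYCZCCZCYCZCZCYCZCCZCYCZC  (18 'C')
Step 5: ZCYCZCCZCYCZCYCZCCZCYCZCZCYCZCCZCYCZCYCZCCZCYCZCZCYCZCCZCYCZC  (33 'C')
Step 6: YCZCCZCYCZCZCYCZCCZCYCZCCZCYCZCZCYCZCCZCYCZCYCZCCZCYCZCZCYCZCCZCYCZCCZCYCZCZCYCZCCZCYCZCYCZCCZCYCZCZCYCZCCZCYCZC  (61 'C')
Step 7: CZCYCZCZCYCZCCZCYCZCYCZCCZCYCZCZCYCZCCZCYCZCZCYCZCCZCYCZCYCZCCZCYCZCZCYCZCCZCYCZCCZCYCZCZCYCZCCZCYCZCYCZCCZCYCZCZCYCZCCZCYCZCZCYCZCCZCYCZCYCZCCZCYCZCZCYCZCCZCYCZCCZCYCZCZCYCZCCZCYCZCYCZCCZCYCZCZCYCZCCZCYCZC  (112 'C')


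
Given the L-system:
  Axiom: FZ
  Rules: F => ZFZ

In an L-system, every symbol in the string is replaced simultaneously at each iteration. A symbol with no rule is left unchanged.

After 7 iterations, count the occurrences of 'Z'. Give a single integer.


Answer: 15

Derivation:
Step 0: FZ  (1 'Z')
Step 1: ZFZZ  (3 'Z')
Step 2: ZZFZZZ  (5 'Z')
Step 3: ZZZFZZZZ  (7 'Z')
Step 4: ZZZZFZZZZZ  (9 'Z')
Step 5: ZZZZZFZZZZZZ  (11 'Z')
Step 6: ZZZZZZFZZZZZZZ  (13 'Z')
Step 7: ZZZZZZZFZZZZZZZZ  (15 'Z')


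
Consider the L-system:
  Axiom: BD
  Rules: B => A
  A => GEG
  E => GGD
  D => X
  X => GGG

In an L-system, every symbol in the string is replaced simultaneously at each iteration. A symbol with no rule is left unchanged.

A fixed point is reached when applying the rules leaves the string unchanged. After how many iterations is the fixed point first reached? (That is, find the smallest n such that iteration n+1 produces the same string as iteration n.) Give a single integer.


Answer: 5

Derivation:
Step 0: BD
Step 1: AX
Step 2: GEGGGG
Step 3: GGGDGGGG
Step 4: GGGXGGGG
Step 5: GGGGGGGGGG
Step 6: GGGGGGGGGG  (unchanged — fixed point at step 5)


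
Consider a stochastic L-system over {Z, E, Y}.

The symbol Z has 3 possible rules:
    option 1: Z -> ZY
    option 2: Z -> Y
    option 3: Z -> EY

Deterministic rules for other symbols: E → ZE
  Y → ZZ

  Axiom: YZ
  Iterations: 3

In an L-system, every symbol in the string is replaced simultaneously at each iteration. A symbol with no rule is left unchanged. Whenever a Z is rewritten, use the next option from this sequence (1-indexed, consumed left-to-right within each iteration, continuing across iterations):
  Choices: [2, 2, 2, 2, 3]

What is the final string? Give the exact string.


Answer: ZZZZYEY

Derivation:
Step 0: YZ
Step 1: ZZY  (used choices [2])
Step 2: YYZZ  (used choices [2, 2])
Step 3: ZZZZYEY  (used choices [2, 3])


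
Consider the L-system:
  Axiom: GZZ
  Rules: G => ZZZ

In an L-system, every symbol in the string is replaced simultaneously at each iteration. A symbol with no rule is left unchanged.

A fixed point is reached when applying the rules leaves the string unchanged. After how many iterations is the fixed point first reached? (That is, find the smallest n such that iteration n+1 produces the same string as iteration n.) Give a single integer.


Step 0: GZZ
Step 1: ZZZZZ
Step 2: ZZZZZ  (unchanged — fixed point at step 1)

Answer: 1


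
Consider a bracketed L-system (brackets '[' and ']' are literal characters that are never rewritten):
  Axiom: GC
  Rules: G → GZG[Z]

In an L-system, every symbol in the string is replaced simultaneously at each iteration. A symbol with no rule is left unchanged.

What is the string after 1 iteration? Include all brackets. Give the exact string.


Answer: GZG[Z]C

Derivation:
Step 0: GC
Step 1: GZG[Z]C


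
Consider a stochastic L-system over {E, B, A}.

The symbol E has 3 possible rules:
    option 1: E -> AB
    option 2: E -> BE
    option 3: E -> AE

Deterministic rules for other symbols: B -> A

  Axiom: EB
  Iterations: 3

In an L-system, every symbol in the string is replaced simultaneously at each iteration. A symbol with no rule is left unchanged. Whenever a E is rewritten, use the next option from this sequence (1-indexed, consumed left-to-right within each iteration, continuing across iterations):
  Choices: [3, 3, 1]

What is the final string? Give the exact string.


Answer: AAABA

Derivation:
Step 0: EB
Step 1: AEA  (used choices [3])
Step 2: AAEA  (used choices [3])
Step 3: AAABA  (used choices [1])


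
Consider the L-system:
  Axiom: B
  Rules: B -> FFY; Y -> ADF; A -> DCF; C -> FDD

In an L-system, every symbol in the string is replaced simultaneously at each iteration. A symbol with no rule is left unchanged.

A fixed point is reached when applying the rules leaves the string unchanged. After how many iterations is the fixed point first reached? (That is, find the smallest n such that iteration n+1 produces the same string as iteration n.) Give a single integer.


Answer: 4

Derivation:
Step 0: B
Step 1: FFY
Step 2: FFADF
Step 3: FFDCFDF
Step 4: FFDFDDFDF
Step 5: FFDFDDFDF  (unchanged — fixed point at step 4)


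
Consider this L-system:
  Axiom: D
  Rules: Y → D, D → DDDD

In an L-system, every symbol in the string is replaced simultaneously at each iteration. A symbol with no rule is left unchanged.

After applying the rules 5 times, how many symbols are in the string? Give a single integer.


Step 0: length = 1
Step 1: length = 4
Step 2: length = 16
Step 3: length = 64
Step 4: length = 256
Step 5: length = 1024

Answer: 1024


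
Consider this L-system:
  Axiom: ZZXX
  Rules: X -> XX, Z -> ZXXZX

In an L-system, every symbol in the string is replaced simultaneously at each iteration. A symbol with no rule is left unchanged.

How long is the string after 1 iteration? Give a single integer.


Answer: 14

Derivation:
Step 0: length = 4
Step 1: length = 14


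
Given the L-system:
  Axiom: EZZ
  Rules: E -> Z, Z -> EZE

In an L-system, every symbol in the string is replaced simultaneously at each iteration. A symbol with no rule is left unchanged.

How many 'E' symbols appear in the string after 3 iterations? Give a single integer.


Answer: 14

Derivation:
Step 0: EZZ  (1 'E')
Step 1: ZEZEEZE  (4 'E')
Step 2: EZEZEZEZZEZEZ  (6 'E')
Step 3: ZEZEZEZEZEZEZEZEEZEZEZEZEZE  (14 'E')


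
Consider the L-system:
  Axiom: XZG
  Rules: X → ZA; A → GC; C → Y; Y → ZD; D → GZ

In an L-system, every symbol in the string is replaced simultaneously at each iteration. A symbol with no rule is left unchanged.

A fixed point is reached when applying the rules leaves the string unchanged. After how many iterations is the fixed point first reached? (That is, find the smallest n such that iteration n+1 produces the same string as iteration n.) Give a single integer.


Answer: 5

Derivation:
Step 0: XZG
Step 1: ZAZG
Step 2: ZGCZG
Step 3: ZGYZG
Step 4: ZGZDZG
Step 5: ZGZGZZG
Step 6: ZGZGZZG  (unchanged — fixed point at step 5)


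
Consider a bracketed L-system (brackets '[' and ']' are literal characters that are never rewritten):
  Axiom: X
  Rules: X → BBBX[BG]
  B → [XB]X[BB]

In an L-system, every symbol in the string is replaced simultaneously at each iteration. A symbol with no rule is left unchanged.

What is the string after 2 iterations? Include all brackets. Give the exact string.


Step 0: X
Step 1: BBBX[BG]
Step 2: [XB]X[BB][XB]X[BB][XB]X[BB]BBBX[BG][[XB]X[BB]G]

Answer: [XB]X[BB][XB]X[BB][XB]X[BB]BBBX[BG][[XB]X[BB]G]


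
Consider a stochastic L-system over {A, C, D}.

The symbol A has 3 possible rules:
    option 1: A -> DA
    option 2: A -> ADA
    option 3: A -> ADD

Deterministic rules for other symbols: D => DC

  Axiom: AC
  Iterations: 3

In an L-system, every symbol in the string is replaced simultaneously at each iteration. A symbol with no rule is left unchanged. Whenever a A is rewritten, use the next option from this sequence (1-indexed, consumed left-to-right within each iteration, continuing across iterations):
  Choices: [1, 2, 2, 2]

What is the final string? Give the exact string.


Step 0: AC
Step 1: DAC  (used choices [1])
Step 2: DCADAC  (used choices [2])
Step 3: DCCADADCADAC  (used choices [2, 2])

Answer: DCCADADCADAC


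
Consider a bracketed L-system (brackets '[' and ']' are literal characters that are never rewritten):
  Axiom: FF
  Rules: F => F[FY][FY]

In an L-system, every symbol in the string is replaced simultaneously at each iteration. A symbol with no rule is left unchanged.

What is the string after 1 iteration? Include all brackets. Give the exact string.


Step 0: FF
Step 1: F[FY][FY]F[FY][FY]

Answer: F[FY][FY]F[FY][FY]


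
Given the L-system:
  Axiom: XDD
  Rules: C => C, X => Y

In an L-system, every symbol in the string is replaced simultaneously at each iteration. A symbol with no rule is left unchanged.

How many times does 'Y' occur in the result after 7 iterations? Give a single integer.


Step 0: XDD  (0 'Y')
Step 1: YDD  (1 'Y')
Step 2: YDD  (1 'Y')
Step 3: YDD  (1 'Y')
Step 4: YDD  (1 'Y')
Step 5: YDD  (1 'Y')
Step 6: YDD  (1 'Y')
Step 7: YDD  (1 'Y')

Answer: 1


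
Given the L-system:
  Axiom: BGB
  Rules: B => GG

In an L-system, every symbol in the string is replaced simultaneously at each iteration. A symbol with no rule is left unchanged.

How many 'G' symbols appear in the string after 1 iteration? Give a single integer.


Step 0: BGB  (1 'G')
Step 1: GGGGG  (5 'G')

Answer: 5


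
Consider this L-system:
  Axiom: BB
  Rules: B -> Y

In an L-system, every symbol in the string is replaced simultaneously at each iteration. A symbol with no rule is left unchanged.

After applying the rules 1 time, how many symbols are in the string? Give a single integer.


Step 0: length = 2
Step 1: length = 2

Answer: 2


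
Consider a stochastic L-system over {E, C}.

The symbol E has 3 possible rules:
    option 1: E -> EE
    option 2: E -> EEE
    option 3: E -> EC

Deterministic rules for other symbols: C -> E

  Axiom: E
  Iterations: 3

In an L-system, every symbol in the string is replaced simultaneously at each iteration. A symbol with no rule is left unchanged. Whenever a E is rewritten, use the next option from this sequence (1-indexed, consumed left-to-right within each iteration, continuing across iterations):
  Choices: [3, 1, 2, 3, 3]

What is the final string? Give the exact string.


Step 0: E
Step 1: EC  (used choices [3])
Step 2: EEE  (used choices [1])
Step 3: EEEECEC  (used choices [2, 3, 3])

Answer: EEEECEC


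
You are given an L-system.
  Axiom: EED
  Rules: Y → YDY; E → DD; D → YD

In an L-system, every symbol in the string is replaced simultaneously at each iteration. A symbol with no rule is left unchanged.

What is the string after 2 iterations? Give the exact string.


Answer: YDYDYDYDYDYYD

Derivation:
Step 0: EED
Step 1: DDDDYD
Step 2: YDYDYDYDYDYYD


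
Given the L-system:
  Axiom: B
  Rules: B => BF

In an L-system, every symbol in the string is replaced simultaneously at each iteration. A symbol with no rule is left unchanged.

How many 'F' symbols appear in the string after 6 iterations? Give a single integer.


Step 0: B  (0 'F')
Step 1: BF  (1 'F')
Step 2: BFF  (2 'F')
Step 3: BFFF  (3 'F')
Step 4: BFFFF  (4 'F')
Step 5: BFFFFF  (5 'F')
Step 6: BFFFFFF  (6 'F')

Answer: 6


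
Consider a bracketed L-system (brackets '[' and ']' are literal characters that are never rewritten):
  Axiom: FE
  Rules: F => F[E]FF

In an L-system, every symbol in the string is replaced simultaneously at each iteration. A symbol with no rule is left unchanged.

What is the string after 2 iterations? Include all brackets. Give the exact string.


Step 0: FE
Step 1: F[E]FFE
Step 2: F[E]FF[E]F[E]FFF[E]FFE

Answer: F[E]FF[E]F[E]FFF[E]FFE


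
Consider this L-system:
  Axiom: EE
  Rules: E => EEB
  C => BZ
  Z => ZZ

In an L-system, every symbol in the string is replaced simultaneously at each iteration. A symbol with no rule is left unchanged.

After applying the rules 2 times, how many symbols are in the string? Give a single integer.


Answer: 14

Derivation:
Step 0: length = 2
Step 1: length = 6
Step 2: length = 14


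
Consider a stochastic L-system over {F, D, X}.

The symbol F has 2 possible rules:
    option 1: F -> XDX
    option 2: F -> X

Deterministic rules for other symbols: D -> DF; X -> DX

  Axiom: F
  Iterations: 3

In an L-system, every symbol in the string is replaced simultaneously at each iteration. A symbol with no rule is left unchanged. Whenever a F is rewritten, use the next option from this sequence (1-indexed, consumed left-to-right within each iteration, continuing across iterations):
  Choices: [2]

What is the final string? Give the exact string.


Step 0: F
Step 1: X  (used choices [2])
Step 2: DX  (used choices [])
Step 3: DFDX  (used choices [])

Answer: DFDX


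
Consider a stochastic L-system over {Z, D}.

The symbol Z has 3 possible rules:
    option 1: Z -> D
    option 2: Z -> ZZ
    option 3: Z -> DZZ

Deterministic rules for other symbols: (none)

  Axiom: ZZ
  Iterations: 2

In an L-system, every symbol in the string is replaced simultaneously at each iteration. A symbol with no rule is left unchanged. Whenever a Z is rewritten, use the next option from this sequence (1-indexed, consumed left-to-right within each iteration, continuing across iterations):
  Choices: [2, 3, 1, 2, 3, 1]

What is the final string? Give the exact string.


Step 0: ZZ
Step 1: ZZDZZ  (used choices [2, 3])
Step 2: DZZDDZZD  (used choices [1, 2, 3, 1])

Answer: DZZDDZZD


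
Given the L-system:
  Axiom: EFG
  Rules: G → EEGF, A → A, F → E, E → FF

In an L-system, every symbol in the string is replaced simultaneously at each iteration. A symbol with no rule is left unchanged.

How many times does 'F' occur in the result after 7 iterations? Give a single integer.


Step 0: EFG  (1 'F')
Step 1: FFEEEGF  (3 'F')
Step 2: EEFFFFFFEEGFE  (7 'F')
Step 3: FFFFEEEEEEFFFFEEGFEFF  (11 'F')
Step 4: EEEEFFFFFFFFFFFFEEEEFFFFEEGFEFFEE  (19 'F')
Step 5: FFFFFFFFEEEEEEEEEEEEFFFFFFFFEEEEFFFFEEGFEFFEEFFFF  (27 'F')
Step 6: EEEEEEEEFFFFFFFFFFFFFFFFFFFFFFFFEEEEEEEEFFFFFFFFEEEEFFFFEEGFEFFEEFFFFEEEE  (43 'F')
Step 7: FFFFFFFFFFFFFFFFEEEEEEEEEEEEEEEEEEEEEEEEFFFFFFFFFFFFFFFFEEEEEEEEFFFFFFFFEEEEFFFFEEGFEFFEEFFFFEEEEFFFFFFFF  (59 'F')

Answer: 59


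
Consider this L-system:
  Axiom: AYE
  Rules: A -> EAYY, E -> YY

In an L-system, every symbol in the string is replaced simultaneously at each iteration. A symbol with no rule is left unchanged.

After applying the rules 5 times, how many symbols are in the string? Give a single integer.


Answer: 23

Derivation:
Step 0: length = 3
Step 1: length = 7
Step 2: length = 11
Step 3: length = 15
Step 4: length = 19
Step 5: length = 23


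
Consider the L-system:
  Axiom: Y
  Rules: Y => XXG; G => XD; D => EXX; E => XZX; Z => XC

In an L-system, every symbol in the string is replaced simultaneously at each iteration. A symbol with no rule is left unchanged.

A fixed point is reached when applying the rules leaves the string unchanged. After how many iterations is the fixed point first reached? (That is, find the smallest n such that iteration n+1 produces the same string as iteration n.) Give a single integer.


Answer: 5

Derivation:
Step 0: Y
Step 1: XXG
Step 2: XXXD
Step 3: XXXEXX
Step 4: XXXXZXXX
Step 5: XXXXXCXXX
Step 6: XXXXXCXXX  (unchanged — fixed point at step 5)


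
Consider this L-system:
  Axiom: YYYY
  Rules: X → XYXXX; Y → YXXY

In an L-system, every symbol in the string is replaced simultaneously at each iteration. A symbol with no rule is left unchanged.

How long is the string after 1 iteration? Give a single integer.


Answer: 16

Derivation:
Step 0: length = 4
Step 1: length = 16


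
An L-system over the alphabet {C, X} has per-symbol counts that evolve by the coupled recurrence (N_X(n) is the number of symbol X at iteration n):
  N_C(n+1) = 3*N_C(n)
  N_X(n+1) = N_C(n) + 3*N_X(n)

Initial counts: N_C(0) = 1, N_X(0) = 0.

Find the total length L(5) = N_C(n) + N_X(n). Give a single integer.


Step 0: N_C=1, N_X=0, L=1
Step 1: N_C=3, N_X=1, L=4
Step 2: N_C=9, N_X=6, L=15
Step 3: N_C=27, N_X=27, L=54
Step 4: N_C=81, N_X=108, L=189
Step 5: N_C=243, N_X=405, L=648

Answer: 648


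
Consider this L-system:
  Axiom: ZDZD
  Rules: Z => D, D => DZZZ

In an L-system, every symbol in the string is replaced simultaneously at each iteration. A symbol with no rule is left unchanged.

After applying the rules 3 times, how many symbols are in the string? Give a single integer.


Step 0: length = 4
Step 1: length = 10
Step 2: length = 22
Step 3: length = 52

Answer: 52


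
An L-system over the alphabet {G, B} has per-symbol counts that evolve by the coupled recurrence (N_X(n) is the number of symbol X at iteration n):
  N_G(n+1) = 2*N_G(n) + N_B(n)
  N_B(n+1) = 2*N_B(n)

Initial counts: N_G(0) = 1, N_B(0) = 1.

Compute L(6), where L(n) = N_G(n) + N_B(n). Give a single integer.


Step 0: N_G=1, N_B=1, L=2
Step 1: N_G=3, N_B=2, L=5
Step 2: N_G=8, N_B=4, L=12
Step 3: N_G=20, N_B=8, L=28
Step 4: N_G=48, N_B=16, L=64
Step 5: N_G=112, N_B=32, L=144
Step 6: N_G=256, N_B=64, L=320

Answer: 320


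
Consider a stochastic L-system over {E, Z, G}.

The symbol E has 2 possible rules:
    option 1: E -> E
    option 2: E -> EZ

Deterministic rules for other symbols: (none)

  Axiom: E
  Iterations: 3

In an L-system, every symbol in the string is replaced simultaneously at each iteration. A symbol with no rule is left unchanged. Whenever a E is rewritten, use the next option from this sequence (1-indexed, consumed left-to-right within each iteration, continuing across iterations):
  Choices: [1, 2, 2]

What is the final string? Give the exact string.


Answer: EZZ

Derivation:
Step 0: E
Step 1: E  (used choices [1])
Step 2: EZ  (used choices [2])
Step 3: EZZ  (used choices [2])


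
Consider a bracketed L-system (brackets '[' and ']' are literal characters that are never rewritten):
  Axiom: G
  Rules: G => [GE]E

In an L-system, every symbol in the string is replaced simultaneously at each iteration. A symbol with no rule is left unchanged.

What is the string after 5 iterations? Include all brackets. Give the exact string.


Answer: [[[[[GE]EE]EE]EE]EE]E

Derivation:
Step 0: G
Step 1: [GE]E
Step 2: [[GE]EE]E
Step 3: [[[GE]EE]EE]E
Step 4: [[[[GE]EE]EE]EE]E
Step 5: [[[[[GE]EE]EE]EE]EE]E


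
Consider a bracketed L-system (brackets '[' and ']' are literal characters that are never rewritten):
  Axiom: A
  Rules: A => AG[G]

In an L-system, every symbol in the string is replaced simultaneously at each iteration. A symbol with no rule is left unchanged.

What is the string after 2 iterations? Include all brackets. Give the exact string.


Step 0: A
Step 1: AG[G]
Step 2: AG[G]G[G]

Answer: AG[G]G[G]


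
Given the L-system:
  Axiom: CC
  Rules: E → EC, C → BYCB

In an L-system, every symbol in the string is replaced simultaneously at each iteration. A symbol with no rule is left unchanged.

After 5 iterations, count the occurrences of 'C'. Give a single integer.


Step 0: CC  (2 'C')
Step 1: BYCBBYCB  (2 'C')
Step 2: BYBYCBBBYBYCBB  (2 'C')
Step 3: BYBYBYCBBBBYBYBYCBBB  (2 'C')
Step 4: BYBYBYBYCBBBBBYBYBYBYCBBBB  (2 'C')
Step 5: BYBYBYBYBYCBBBBBBYBYBYBYBYCBBBBB  (2 'C')

Answer: 2


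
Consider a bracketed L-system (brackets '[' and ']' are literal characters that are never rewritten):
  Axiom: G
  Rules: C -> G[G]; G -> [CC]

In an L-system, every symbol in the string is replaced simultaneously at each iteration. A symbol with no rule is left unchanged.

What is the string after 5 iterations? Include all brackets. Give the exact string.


Answer: [[[CC][[CC]][CC][[CC]]][[[CC][[CC]][CC][[CC]]]][[CC][[CC]][CC][[CC]]][[[CC][[CC]][CC][[CC]]]]]

Derivation:
Step 0: G
Step 1: [CC]
Step 2: [G[G]G[G]]
Step 3: [[CC][[CC]][CC][[CC]]]
Step 4: [[G[G]G[G]][[G[G]G[G]]][G[G]G[G]][[G[G]G[G]]]]
Step 5: [[[CC][[CC]][CC][[CC]]][[[CC][[CC]][CC][[CC]]]][[CC][[CC]][CC][[CC]]][[[CC][[CC]][CC][[CC]]]]]


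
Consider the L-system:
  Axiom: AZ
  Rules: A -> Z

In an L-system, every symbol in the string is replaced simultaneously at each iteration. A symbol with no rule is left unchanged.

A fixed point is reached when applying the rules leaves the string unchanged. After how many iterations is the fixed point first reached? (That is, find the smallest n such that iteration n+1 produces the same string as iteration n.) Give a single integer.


Step 0: AZ
Step 1: ZZ
Step 2: ZZ  (unchanged — fixed point at step 1)

Answer: 1


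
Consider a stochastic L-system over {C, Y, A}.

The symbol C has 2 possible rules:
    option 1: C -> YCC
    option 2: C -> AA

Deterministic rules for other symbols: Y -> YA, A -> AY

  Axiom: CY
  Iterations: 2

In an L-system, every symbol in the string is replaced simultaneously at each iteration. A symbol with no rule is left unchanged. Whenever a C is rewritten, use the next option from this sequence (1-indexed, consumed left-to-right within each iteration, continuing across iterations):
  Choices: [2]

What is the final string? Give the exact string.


Step 0: CY
Step 1: AAYA  (used choices [2])
Step 2: AYAYYAAY  (used choices [])

Answer: AYAYYAAY


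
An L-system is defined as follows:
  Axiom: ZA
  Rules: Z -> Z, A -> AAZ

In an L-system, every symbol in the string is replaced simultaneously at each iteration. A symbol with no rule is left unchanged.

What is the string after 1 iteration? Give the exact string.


Step 0: ZA
Step 1: ZAAZ

Answer: ZAAZ


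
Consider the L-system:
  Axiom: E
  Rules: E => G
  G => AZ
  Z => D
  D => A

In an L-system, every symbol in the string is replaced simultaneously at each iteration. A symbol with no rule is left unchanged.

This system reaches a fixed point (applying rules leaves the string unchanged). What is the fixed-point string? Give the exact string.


Step 0: E
Step 1: G
Step 2: AZ
Step 3: AD
Step 4: AA
Step 5: AA  (unchanged — fixed point at step 4)

Answer: AA


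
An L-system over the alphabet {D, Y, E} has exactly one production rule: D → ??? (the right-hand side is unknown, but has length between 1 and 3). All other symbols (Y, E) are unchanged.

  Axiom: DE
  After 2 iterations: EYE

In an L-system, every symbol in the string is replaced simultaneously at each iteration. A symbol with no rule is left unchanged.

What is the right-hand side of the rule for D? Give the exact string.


Trying D → EY:
  Step 0: DE
  Step 1: EYE
  Step 2: EYE
Matches the given result.

Answer: EY


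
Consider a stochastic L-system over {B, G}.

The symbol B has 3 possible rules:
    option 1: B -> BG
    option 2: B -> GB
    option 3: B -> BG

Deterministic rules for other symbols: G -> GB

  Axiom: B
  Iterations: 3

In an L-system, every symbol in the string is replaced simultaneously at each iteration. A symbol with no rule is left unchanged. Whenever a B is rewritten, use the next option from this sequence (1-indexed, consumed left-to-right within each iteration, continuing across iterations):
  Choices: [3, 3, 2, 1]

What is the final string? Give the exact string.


Answer: GBGBGBBG

Derivation:
Step 0: B
Step 1: BG  (used choices [3])
Step 2: BGGB  (used choices [3])
Step 3: GBGBGBBG  (used choices [2, 1])


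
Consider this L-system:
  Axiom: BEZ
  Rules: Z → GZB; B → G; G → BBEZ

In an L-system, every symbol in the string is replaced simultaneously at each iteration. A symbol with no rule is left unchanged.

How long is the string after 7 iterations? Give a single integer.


Answer: 577

Derivation:
Step 0: length = 3
Step 1: length = 5
Step 2: length = 13
Step 3: length = 25
Step 4: length = 59
Step 5: length = 121
Step 6: length = 273
Step 7: length = 577


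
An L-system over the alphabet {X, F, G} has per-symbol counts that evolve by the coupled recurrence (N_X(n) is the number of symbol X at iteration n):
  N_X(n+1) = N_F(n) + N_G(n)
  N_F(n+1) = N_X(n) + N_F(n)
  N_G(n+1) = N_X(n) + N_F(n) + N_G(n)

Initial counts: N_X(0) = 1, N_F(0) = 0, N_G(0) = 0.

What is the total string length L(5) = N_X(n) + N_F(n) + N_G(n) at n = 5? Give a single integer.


Answer: 56

Derivation:
Step 0: N_X=1, N_F=0, N_G=0, L=1
Step 1: N_X=0, N_F=1, N_G=1, L=2
Step 2: N_X=2, N_F=1, N_G=2, L=5
Step 3: N_X=3, N_F=3, N_G=5, L=11
Step 4: N_X=8, N_F=6, N_G=11, L=25
Step 5: N_X=17, N_F=14, N_G=25, L=56


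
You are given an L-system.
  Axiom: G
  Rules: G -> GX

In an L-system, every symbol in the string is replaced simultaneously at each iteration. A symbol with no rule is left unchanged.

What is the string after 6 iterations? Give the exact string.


Step 0: G
Step 1: GX
Step 2: GXX
Step 3: GXXX
Step 4: GXXXX
Step 5: GXXXXX
Step 6: GXXXXXX

Answer: GXXXXXX


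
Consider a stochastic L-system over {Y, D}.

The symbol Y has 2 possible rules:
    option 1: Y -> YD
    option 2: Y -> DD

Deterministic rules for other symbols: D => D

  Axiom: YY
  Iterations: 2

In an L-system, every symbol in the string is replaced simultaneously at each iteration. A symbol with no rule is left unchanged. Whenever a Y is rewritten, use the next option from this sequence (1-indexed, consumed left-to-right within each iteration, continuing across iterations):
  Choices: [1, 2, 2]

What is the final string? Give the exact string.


Step 0: YY
Step 1: YDDD  (used choices [1, 2])
Step 2: DDDDD  (used choices [2])

Answer: DDDDD


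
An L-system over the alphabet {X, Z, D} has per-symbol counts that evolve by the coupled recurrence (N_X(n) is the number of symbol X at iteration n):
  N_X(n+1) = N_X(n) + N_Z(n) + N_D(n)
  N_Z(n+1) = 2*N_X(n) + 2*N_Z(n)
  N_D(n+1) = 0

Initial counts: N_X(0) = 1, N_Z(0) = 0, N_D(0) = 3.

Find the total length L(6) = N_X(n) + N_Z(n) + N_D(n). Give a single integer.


Answer: 1458

Derivation:
Step 0: N_X=1, N_Z=0, N_D=3, L=4
Step 1: N_X=4, N_Z=2, N_D=0, L=6
Step 2: N_X=6, N_Z=12, N_D=0, L=18
Step 3: N_X=18, N_Z=36, N_D=0, L=54
Step 4: N_X=54, N_Z=108, N_D=0, L=162
Step 5: N_X=162, N_Z=324, N_D=0, L=486
Step 6: N_X=486, N_Z=972, N_D=0, L=1458


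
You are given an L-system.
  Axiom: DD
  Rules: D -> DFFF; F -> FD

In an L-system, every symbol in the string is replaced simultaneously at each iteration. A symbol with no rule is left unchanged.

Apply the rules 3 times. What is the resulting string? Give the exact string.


Step 0: DD
Step 1: DFFFDFFF
Step 2: DFFFFDFDFDDFFFFDFDFD
Step 3: DFFFFDFDFDFDDFFFFDDFFFFDDFFFDFFFFDFDFDFDDFFFFDDFFFFDDFFF

Answer: DFFFFDFDFDFDDFFFFDDFFFFDDFFFDFFFFDFDFDFDDFFFFDDFFFFDDFFF


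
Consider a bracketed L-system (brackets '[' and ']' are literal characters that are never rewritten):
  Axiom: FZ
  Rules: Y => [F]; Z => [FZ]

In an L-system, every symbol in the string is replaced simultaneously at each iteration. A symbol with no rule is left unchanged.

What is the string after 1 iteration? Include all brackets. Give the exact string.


Answer: F[FZ]

Derivation:
Step 0: FZ
Step 1: F[FZ]


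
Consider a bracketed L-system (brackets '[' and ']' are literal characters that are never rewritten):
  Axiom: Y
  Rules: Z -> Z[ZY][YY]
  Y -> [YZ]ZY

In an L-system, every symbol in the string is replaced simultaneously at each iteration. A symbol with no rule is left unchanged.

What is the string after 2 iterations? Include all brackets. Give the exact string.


Step 0: Y
Step 1: [YZ]ZY
Step 2: [[YZ]ZYZ[ZY][YY]]Z[ZY][YY][YZ]ZY

Answer: [[YZ]ZYZ[ZY][YY]]Z[ZY][YY][YZ]ZY


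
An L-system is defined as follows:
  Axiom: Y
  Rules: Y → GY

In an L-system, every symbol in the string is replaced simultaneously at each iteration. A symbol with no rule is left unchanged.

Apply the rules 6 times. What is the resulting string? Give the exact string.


Step 0: Y
Step 1: GY
Step 2: GGY
Step 3: GGGY
Step 4: GGGGY
Step 5: GGGGGY
Step 6: GGGGGGY

Answer: GGGGGGY


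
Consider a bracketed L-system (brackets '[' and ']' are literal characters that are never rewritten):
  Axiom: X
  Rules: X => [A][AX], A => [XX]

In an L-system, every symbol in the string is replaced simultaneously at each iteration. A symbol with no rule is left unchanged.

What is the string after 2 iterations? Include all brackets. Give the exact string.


Step 0: X
Step 1: [A][AX]
Step 2: [[XX]][[XX][A][AX]]

Answer: [[XX]][[XX][A][AX]]


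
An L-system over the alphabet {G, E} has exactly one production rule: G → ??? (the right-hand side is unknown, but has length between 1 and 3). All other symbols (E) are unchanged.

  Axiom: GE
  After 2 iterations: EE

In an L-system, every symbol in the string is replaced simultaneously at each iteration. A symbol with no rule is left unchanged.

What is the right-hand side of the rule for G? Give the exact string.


Answer: E

Derivation:
Trying G → E:
  Step 0: GE
  Step 1: EE
  Step 2: EE
Matches the given result.


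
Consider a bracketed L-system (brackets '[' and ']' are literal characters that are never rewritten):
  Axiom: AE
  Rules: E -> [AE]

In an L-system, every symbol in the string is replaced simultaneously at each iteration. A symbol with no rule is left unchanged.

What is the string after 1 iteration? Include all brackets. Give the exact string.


Answer: A[AE]

Derivation:
Step 0: AE
Step 1: A[AE]


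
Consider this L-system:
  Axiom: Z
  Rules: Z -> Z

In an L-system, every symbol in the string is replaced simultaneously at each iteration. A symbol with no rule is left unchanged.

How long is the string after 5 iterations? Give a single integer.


Step 0: length = 1
Step 1: length = 1
Step 2: length = 1
Step 3: length = 1
Step 4: length = 1
Step 5: length = 1

Answer: 1


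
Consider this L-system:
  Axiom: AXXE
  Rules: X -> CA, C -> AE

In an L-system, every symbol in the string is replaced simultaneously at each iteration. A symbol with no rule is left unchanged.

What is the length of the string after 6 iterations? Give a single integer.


Answer: 8

Derivation:
Step 0: length = 4
Step 1: length = 6
Step 2: length = 8
Step 3: length = 8
Step 4: length = 8
Step 5: length = 8
Step 6: length = 8


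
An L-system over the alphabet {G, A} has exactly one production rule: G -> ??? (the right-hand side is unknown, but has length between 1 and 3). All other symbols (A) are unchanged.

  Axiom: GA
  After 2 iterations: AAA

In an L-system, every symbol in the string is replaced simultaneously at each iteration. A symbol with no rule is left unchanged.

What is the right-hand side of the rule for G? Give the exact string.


Trying G -> AA:
  Step 0: GA
  Step 1: AAA
  Step 2: AAA
Matches the given result.

Answer: AA


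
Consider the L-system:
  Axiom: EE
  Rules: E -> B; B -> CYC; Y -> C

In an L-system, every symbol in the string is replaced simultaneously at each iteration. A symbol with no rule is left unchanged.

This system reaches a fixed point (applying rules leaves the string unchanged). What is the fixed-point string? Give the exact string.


Step 0: EE
Step 1: BB
Step 2: CYCCYC
Step 3: CCCCCC
Step 4: CCCCCC  (unchanged — fixed point at step 3)

Answer: CCCCCC
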